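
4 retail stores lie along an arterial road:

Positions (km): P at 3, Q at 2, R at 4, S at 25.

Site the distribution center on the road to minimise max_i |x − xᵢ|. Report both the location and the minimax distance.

location 13.5, max distance 11.5

The 1-center on a line is the midpoint of the two extreme points: leftmost at 2, rightmost at 25.
Optimal location = (2 + 25)/2 = 13.5; maximum distance = (25 − 2)/2 = 11.5.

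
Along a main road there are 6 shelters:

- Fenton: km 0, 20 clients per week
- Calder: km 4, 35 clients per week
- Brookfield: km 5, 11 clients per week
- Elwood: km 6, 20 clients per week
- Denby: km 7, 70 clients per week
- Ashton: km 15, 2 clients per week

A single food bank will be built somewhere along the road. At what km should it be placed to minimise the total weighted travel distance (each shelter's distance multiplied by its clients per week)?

x = 6

For a sum of weighted absolute distances on a line, the optimum is the weighted median (not the mean). Total weight W = 158; half-weight = 79.
Sort by position and accumulate weight:
  km 0 (Fenton, w=20) → cum 20
  km 4 (Calder, w=35) → cum 55
  km 5 (Brookfield, w=11) → cum 66
  km 6 (Elwood, w=20) → cum 86  ≥ 79 → median here
  km 7 (Denby, w=70) → cum 156
  km 15 (Ashton, w=2) → cum 158
Optimal location: km 6.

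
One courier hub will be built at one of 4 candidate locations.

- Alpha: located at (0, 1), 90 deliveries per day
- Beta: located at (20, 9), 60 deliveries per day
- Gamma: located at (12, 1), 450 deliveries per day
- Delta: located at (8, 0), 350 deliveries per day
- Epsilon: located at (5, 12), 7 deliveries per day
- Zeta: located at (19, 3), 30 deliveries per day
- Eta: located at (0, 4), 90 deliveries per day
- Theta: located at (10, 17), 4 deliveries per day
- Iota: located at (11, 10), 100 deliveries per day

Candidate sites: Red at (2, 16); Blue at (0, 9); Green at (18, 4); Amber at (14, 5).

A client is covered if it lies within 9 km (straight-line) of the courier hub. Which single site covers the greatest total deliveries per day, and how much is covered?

Coverage radius r = 9 km; a point is covered iff (Δx)²+(Δy)² ≤ 9² = 81.
  Red (2, 16): covers {Epsilon, Theta} → 11
  Blue (0, 9): covers {Alpha, Epsilon, Eta} → 187
  Green (18, 4): covers {Beta, Gamma, Zeta} → 540
  Amber (14, 5): covers {Beta, Gamma, Delta, Zeta, Iota} → 990
Maximum coverage at Amber: 990 deliveries per day.

Amber, covering 990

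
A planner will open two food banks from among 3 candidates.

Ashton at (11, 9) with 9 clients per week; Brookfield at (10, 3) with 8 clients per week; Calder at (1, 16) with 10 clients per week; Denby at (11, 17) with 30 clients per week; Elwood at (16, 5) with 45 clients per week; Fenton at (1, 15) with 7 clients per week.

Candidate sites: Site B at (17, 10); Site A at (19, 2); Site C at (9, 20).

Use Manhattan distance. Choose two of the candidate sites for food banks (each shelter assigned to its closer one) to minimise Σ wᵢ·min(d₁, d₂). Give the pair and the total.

Evaluate every pair (each demand assigned to the nearer of the two):
  {Site B, Site C}: total = 806
  {Site A, Site C}: total = 828
  {Site B, Site A}: total = 1170
Best pair: {Site B, Site C} with total 806.

{Site B, Site C}, total 806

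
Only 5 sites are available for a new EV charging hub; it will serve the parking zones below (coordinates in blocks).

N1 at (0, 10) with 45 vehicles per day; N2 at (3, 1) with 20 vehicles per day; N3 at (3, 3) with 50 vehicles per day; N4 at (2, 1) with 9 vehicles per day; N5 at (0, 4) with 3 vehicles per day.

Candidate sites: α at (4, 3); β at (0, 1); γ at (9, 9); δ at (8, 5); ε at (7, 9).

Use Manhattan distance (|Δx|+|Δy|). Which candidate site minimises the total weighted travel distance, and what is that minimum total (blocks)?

α, total 656 blocks

Total weighted distance at each candidate:
  α (4, 3): total = 656
  β (0, 1): total = 742
  γ (9, 9): total = 1507
  δ (8, 5): total = 1232
  ε (7, 9): total = 1253
Minimum is at α with total 656 blocks.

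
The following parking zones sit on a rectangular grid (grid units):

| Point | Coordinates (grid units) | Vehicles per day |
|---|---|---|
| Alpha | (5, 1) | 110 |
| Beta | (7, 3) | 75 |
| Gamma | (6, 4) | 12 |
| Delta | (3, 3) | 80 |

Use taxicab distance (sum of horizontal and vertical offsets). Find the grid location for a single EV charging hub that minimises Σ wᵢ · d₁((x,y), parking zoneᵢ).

Manhattan distance separates: Σwᵢ(|x−xᵢ|+|y−yᵢ|) = Σwᵢ|x−xᵢ| + Σwᵢ|y−yᵢ|, so x and y are optimised independently as 1-D weighted medians.
Total weight W = 277; half = 138.5.
x-coordinate, sorted with cumulative weight:
  x=3 (Delta, w=80) cum 80
  x=5 (Alpha, w=110) cum 190  ← median
  x=6 (Gamma, w=12) cum 202
  x=7 (Beta, w=75) cum 277
⇒ x* = 5
y-coordinate, sorted with cumulative weight:
  y=1 (Alpha, w=110) cum 110
  y=3 (Beta, w=75) cum 185  ← median
  y=3 (Delta, w=80) cum 265
  y=4 (Gamma, w=12) cum 277
⇒ y* = 3

(5, 3)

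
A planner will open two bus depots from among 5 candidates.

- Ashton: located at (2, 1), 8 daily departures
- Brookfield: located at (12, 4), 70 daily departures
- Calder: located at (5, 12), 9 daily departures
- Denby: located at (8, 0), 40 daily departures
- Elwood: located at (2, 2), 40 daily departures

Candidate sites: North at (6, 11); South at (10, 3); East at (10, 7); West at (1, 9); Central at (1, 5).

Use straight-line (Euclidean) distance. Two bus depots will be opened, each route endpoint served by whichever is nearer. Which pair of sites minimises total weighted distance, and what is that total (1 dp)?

Evaluate every pair (each demand assigned to the nearer of the two):
  {South, Central}: total = 532.8
  {South, West}: total = 693.1
  {North, South}: total = 701.9
  {South, East}: total = 752.8
  {East, Central}: total = 766.7
  {East, West}: total = 935.9
  {North, East}: total = 1013.7
  {North, Central}: total = 1161.7
  {West, Central}: total = 1321.7
  {North, West}: total = 1452.7
Best pair: {South, Central} with total 532.8.

{South, Central}, total 532.8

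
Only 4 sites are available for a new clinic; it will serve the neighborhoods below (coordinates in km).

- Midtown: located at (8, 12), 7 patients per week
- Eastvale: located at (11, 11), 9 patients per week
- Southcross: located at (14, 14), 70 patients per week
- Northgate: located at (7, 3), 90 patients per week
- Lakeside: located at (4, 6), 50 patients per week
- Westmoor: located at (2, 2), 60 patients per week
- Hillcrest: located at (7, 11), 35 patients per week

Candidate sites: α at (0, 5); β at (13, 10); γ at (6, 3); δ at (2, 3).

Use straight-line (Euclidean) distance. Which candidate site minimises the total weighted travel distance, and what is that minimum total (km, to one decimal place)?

γ, total 1901.4 km

Total weighted distance at each candidate:
  α (0, 5): total = 2752.6
  β (13, 10): total = 2697.6
  γ (6, 3): total = 1901.4
  δ (2, 3): total = 2344.1
Minimum is at γ with total 1901.4 km.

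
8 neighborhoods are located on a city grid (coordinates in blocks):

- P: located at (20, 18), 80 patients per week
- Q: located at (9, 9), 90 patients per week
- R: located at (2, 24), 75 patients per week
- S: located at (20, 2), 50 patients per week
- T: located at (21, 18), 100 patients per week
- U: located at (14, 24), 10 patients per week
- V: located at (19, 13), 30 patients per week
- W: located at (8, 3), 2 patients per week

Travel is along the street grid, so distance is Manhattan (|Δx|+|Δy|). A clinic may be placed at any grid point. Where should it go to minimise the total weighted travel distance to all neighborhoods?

Manhattan distance separates: Σwᵢ(|x−xᵢ|+|y−yᵢ|) = Σwᵢ|x−xᵢ| + Σwᵢ|y−yᵢ|, so x and y are optimised independently as 1-D weighted medians.
Total weight W = 437; half = 218.5.
x-coordinate, sorted with cumulative weight:
  x=2 (R, w=75) cum 75
  x=8 (W, w=2) cum 77
  x=9 (Q, w=90) cum 167
  x=14 (U, w=10) cum 177
  x=19 (V, w=30) cum 207
  x=20 (P, w=80) cum 287  ← median
  x=20 (S, w=50) cum 337
  x=21 (T, w=100) cum 437
⇒ x* = 20
y-coordinate, sorted with cumulative weight:
  y=2 (S, w=50) cum 50
  y=3 (W, w=2) cum 52
  y=9 (Q, w=90) cum 142
  y=13 (V, w=30) cum 172
  y=18 (P, w=80) cum 252  ← median
  y=18 (T, w=100) cum 352
  y=24 (R, w=75) cum 427
  y=24 (U, w=10) cum 437
⇒ y* = 18

(20, 18)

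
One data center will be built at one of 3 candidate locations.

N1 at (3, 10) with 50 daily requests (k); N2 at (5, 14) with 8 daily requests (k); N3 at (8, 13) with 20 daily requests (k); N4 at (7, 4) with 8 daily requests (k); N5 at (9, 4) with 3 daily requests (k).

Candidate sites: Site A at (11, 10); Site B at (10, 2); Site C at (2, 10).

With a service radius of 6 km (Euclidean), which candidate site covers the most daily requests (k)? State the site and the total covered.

Site C, covering 58

Coverage radius r = 6 km; a point is covered iff (Δx)²+(Δy)² ≤ 6² = 36.
  Site A (11, 10): covers {N3} → 20
  Site B (10, 2): covers {N4, N5} → 11
  Site C (2, 10): covers {N1, N2} → 58
Maximum coverage at Site C: 58 daily requests (k).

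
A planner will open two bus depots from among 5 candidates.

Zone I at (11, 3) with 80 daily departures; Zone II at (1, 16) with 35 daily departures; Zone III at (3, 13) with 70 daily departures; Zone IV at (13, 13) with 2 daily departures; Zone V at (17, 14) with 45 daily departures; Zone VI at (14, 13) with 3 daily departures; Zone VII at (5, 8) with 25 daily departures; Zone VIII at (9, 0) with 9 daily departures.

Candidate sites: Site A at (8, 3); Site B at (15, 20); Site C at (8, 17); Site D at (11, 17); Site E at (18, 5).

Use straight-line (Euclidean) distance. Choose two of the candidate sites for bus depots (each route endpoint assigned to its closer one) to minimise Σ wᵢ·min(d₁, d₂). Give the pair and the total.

Evaluate every pair (each demand assigned to the nearer of the two):
  {Site A, Site C}: total = 1571.3
  {Site A, Site D}: total = 1717.9
  {Site A, Site B}: total = 2026.8
  {Site C, Site E}: total = 2049.9
  {Site A, Site E}: total = 2166.8
  {Site D, Site E}: total = 2249.1
  {Site C, Site D}: total = 2532.0
  {Site B, Site C}: total = 2550.2
  {Site B, Site E}: total = 2811.1
  {Site B, Site D}: total = 2830.9
Best pair: {Site A, Site C} with total 1571.3.

{Site A, Site C}, total 1571.3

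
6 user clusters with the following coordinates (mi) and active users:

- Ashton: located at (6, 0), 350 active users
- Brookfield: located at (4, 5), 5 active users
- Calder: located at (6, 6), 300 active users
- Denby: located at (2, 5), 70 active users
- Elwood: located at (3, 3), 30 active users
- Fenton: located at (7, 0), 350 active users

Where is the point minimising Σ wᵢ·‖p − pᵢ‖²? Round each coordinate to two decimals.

(5.97, 2.05)

The minimiser of Σwᵢ‖p−pᵢ‖² is the weighted centroid p* = (Σwᵢpᵢ)/(Σwᵢ).
Σwᵢ = 1105.
Σwᵢxᵢ = 350·6 + 5·4 + 300·6 + 70·2 + 30·3 + 350·7 = 6600.
Σwᵢyᵢ = 350·0 + 5·5 + 300·6 + 70·5 + 30·3 + 350·0 = 2265.
x* = 6600/1105 = 5.97, y* = 2265/1105 = 2.05.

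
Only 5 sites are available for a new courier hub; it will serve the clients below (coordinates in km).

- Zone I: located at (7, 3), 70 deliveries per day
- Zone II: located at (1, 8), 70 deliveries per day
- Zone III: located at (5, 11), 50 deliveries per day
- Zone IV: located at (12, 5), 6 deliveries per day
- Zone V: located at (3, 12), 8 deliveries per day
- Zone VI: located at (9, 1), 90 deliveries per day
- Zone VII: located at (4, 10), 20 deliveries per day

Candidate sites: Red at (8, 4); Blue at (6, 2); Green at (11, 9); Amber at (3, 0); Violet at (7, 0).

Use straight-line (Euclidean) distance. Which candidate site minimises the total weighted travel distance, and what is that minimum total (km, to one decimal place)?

Red, total 1573.2 km

Total weighted distance at each candidate:
  Red (8, 4): total = 1573.2
  Blue (6, 2): total = 1671.8
  Green (11, 9): total = 2501.2
  Amber (3, 0): total = 2392.5
  Violet (7, 0): total = 2022.7
Minimum is at Red with total 1573.2 km.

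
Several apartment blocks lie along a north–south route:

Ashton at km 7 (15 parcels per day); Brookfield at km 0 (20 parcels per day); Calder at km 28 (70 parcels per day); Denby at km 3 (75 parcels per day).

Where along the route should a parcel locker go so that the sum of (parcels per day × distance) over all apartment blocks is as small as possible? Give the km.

x = 3

For a sum of weighted absolute distances on a line, the optimum is the weighted median (not the mean). Total weight W = 180; half-weight = 90.
Sort by position and accumulate weight:
  km 0 (Brookfield, w=20) → cum 20
  km 3 (Denby, w=75) → cum 95  ≥ 90 → median here
  km 7 (Ashton, w=15) → cum 110
  km 28 (Calder, w=70) → cum 180
Optimal location: km 3.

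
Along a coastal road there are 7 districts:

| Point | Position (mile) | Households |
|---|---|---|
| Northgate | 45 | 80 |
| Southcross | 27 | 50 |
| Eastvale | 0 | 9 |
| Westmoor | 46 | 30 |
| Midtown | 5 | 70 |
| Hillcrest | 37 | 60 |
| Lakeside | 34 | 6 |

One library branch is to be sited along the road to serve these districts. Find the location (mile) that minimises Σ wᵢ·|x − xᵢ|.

For a sum of weighted absolute distances on a line, the optimum is the weighted median (not the mean). Total weight W = 305; half-weight = 152.5.
Sort by position and accumulate weight:
  mile 0 (Eastvale, w=9) → cum 9
  mile 5 (Midtown, w=70) → cum 79
  mile 27 (Southcross, w=50) → cum 129
  mile 34 (Lakeside, w=6) → cum 135
  mile 37 (Hillcrest, w=60) → cum 195  ≥ 152.5 → median here
  mile 45 (Northgate, w=80) → cum 275
  mile 46 (Westmoor, w=30) → cum 305
Optimal location: mile 37.

x = 37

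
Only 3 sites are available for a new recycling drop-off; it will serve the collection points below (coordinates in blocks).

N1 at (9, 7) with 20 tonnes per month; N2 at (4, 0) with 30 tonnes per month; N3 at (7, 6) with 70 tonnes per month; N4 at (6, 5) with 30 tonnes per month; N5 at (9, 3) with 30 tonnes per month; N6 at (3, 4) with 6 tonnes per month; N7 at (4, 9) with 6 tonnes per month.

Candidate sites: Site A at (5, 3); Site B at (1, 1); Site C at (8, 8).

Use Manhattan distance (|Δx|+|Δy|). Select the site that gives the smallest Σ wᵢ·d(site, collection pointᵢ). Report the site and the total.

Site A, total 900 blocks

Total weighted distance at each candidate:
  Site A (5, 3): total = 900
  Site B (1, 1): total = 1836
  Site C (8, 8): total = 1024
Minimum is at Site A with total 900 blocks.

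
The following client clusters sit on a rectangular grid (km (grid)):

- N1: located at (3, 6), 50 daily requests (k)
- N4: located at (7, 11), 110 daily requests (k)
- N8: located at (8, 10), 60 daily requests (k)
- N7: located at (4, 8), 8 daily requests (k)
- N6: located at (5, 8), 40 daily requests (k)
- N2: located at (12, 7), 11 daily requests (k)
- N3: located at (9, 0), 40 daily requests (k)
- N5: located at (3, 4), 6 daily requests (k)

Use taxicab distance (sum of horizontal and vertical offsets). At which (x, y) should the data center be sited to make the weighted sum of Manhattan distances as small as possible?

Manhattan distance separates: Σwᵢ(|x−xᵢ|+|y−yᵢ|) = Σwᵢ|x−xᵢ| + Σwᵢ|y−yᵢ|, so x and y are optimised independently as 1-D weighted medians.
Total weight W = 325; half = 162.5.
x-coordinate, sorted with cumulative weight:
  x=3 (N1, w=50) cum 50
  x=3 (N5, w=6) cum 56
  x=4 (N7, w=8) cum 64
  x=5 (N6, w=40) cum 104
  x=7 (N4, w=110) cum 214  ← median
  x=8 (N8, w=60) cum 274
  x=9 (N3, w=40) cum 314
  x=12 (N2, w=11) cum 325
⇒ x* = 7
y-coordinate, sorted with cumulative weight:
  y=0 (N3, w=40) cum 40
  y=4 (N5, w=6) cum 46
  y=6 (N1, w=50) cum 96
  y=7 (N2, w=11) cum 107
  y=8 (N7, w=8) cum 115
  y=8 (N6, w=40) cum 155
  y=10 (N8, w=60) cum 215  ← median
  y=11 (N4, w=110) cum 325
⇒ y* = 10

(7, 10)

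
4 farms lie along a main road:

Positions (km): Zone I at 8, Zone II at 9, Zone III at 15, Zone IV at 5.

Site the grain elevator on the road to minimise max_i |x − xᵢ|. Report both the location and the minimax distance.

The 1-center on a line is the midpoint of the two extreme points: leftmost at 5, rightmost at 15.
Optimal location = (5 + 15)/2 = 10; maximum distance = (15 − 5)/2 = 5.

location 10, max distance 5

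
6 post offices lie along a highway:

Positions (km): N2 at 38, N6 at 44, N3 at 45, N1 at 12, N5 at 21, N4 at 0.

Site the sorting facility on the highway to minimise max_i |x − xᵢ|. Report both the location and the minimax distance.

location 22.5, max distance 22.5

The 1-center on a line is the midpoint of the two extreme points: leftmost at 0, rightmost at 45.
Optimal location = (0 + 45)/2 = 22.5; maximum distance = (45 − 0)/2 = 22.5.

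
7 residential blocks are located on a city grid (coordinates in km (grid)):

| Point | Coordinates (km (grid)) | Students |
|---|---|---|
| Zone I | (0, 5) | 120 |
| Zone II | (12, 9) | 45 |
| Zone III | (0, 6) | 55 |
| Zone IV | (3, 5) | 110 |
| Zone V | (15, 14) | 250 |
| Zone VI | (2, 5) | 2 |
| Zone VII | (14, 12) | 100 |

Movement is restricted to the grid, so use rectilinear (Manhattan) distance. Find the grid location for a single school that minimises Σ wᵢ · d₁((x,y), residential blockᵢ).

Manhattan distance separates: Σwᵢ(|x−xᵢ|+|y−yᵢ|) = Σwᵢ|x−xᵢ| + Σwᵢ|y−yᵢ|, so x and y are optimised independently as 1-D weighted medians.
Total weight W = 682; half = 341.
x-coordinate, sorted with cumulative weight:
  x=0 (Zone I, w=120) cum 120
  x=0 (Zone III, w=55) cum 175
  x=2 (Zone VI, w=2) cum 177
  x=3 (Zone IV, w=110) cum 287
  x=12 (Zone II, w=45) cum 332
  x=14 (Zone VII, w=100) cum 432  ← median
  x=15 (Zone V, w=250) cum 682
⇒ x* = 14
y-coordinate, sorted with cumulative weight:
  y=5 (Zone I, w=120) cum 120
  y=5 (Zone IV, w=110) cum 230
  y=5 (Zone VI, w=2) cum 232
  y=6 (Zone III, w=55) cum 287
  y=9 (Zone II, w=45) cum 332
  y=12 (Zone VII, w=100) cum 432  ← median
  y=14 (Zone V, w=250) cum 682
⇒ y* = 12

(14, 12)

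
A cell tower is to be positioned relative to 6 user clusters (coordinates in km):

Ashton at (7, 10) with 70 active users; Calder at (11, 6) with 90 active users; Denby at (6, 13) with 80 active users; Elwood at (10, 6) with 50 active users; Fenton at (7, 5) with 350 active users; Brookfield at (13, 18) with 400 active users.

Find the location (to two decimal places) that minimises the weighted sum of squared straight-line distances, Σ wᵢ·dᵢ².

The minimiser of Σwᵢ‖p−pᵢ‖² is the weighted centroid p* = (Σwᵢpᵢ)/(Σwᵢ).
Σwᵢ = 1040.
Σwᵢxᵢ = 70·7 + 90·11 + 80·6 + 50·10 + 350·7 + 400·13 = 10110.
Σwᵢyᵢ = 70·10 + 90·6 + 80·13 + 50·6 + 350·5 + 400·18 = 11530.
x* = 10110/1040 = 9.72, y* = 11530/1040 = 11.09.

(9.72, 11.09)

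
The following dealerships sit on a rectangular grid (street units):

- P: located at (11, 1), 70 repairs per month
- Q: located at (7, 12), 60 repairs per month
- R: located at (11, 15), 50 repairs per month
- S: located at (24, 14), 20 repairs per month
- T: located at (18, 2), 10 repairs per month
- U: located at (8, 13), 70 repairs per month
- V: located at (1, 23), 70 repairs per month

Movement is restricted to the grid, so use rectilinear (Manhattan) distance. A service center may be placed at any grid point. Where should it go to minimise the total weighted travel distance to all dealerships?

Manhattan distance separates: Σwᵢ(|x−xᵢ|+|y−yᵢ|) = Σwᵢ|x−xᵢ| + Σwᵢ|y−yᵢ|, so x and y are optimised independently as 1-D weighted medians.
Total weight W = 350; half = 175.
x-coordinate, sorted with cumulative weight:
  x=1 (V, w=70) cum 70
  x=7 (Q, w=60) cum 130
  x=8 (U, w=70) cum 200  ← median
  x=11 (P, w=70) cum 270
  x=11 (R, w=50) cum 320
  x=18 (T, w=10) cum 330
  x=24 (S, w=20) cum 350
⇒ x* = 8
y-coordinate, sorted with cumulative weight:
  y=1 (P, w=70) cum 70
  y=2 (T, w=10) cum 80
  y=12 (Q, w=60) cum 140
  y=13 (U, w=70) cum 210  ← median
  y=14 (S, w=20) cum 230
  y=15 (R, w=50) cum 280
  y=23 (V, w=70) cum 350
⇒ y* = 13

(8, 13)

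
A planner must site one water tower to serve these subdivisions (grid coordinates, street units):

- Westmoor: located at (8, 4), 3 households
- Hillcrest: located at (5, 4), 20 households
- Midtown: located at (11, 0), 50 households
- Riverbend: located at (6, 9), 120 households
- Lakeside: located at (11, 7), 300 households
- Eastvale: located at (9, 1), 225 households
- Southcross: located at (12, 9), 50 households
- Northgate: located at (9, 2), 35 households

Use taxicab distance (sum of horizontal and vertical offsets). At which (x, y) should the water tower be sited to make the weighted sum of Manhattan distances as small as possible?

(9, 7)

Manhattan distance separates: Σwᵢ(|x−xᵢ|+|y−yᵢ|) = Σwᵢ|x−xᵢ| + Σwᵢ|y−yᵢ|, so x and y are optimised independently as 1-D weighted medians.
Total weight W = 803; half = 401.5.
x-coordinate, sorted with cumulative weight:
  x=5 (Hillcrest, w=20) cum 20
  x=6 (Riverbend, w=120) cum 140
  x=8 (Westmoor, w=3) cum 143
  x=9 (Eastvale, w=225) cum 368
  x=9 (Northgate, w=35) cum 403  ← median
  x=11 (Midtown, w=50) cum 453
  x=11 (Lakeside, w=300) cum 753
  x=12 (Southcross, w=50) cum 803
⇒ x* = 9
y-coordinate, sorted with cumulative weight:
  y=0 (Midtown, w=50) cum 50
  y=1 (Eastvale, w=225) cum 275
  y=2 (Northgate, w=35) cum 310
  y=4 (Westmoor, w=3) cum 313
  y=4 (Hillcrest, w=20) cum 333
  y=7 (Lakeside, w=300) cum 633  ← median
  y=9 (Riverbend, w=120) cum 753
  y=9 (Southcross, w=50) cum 803
⇒ y* = 7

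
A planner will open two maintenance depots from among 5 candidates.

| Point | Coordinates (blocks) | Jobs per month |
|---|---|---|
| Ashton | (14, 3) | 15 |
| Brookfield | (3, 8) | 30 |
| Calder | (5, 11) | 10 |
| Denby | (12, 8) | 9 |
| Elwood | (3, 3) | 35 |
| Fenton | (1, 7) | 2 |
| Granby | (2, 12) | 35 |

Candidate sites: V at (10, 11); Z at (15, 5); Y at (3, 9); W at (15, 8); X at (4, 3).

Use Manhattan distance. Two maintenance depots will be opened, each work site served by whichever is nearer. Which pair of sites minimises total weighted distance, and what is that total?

Evaluate every pair (each demand assigned to the nearer of the two):
  {Y, X}: total = 493
  {Z, Y}: total = 527
  {Y, W}: total = 545
  {V, Y}: total = 653
  {V, X}: total = 789
  {Z, X}: total = 803
  {W, X}: total = 821
  {V, Z}: total = 1271
  {V, W}: total = 1333
  {Z, W}: total = 1677
Best pair: {Y, X} with total 493.

{Y, X}, total 493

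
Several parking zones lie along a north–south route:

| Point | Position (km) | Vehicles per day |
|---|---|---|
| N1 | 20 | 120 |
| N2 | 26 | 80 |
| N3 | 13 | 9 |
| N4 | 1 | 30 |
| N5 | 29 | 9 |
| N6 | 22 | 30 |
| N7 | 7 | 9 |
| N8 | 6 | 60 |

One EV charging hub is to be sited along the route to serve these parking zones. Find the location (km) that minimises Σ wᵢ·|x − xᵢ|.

x = 20

For a sum of weighted absolute distances on a line, the optimum is the weighted median (not the mean). Total weight W = 347; half-weight = 173.5.
Sort by position and accumulate weight:
  km 1 (N4, w=30) → cum 30
  km 6 (N8, w=60) → cum 90
  km 7 (N7, w=9) → cum 99
  km 13 (N3, w=9) → cum 108
  km 20 (N1, w=120) → cum 228  ≥ 173.5 → median here
  km 22 (N6, w=30) → cum 258
  km 26 (N2, w=80) → cum 338
  km 29 (N5, w=9) → cum 347
Optimal location: km 20.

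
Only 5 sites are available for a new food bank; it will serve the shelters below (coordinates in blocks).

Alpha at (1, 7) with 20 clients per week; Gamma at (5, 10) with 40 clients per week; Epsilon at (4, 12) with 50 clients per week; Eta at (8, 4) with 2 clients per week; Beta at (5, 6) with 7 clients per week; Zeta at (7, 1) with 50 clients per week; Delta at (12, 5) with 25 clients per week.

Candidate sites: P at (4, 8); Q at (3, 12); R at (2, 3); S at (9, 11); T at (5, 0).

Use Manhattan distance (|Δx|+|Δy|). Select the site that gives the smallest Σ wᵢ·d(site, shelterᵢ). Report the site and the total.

P, total 1212 blocks

Total weighted distance at each candidate:
  P (4, 8): total = 1212
  Q (3, 12): total = 1582
  R (2, 3): total = 1756
  S (9, 11): total = 1644
  T (5, 0): total = 1776
Minimum is at P with total 1212 blocks.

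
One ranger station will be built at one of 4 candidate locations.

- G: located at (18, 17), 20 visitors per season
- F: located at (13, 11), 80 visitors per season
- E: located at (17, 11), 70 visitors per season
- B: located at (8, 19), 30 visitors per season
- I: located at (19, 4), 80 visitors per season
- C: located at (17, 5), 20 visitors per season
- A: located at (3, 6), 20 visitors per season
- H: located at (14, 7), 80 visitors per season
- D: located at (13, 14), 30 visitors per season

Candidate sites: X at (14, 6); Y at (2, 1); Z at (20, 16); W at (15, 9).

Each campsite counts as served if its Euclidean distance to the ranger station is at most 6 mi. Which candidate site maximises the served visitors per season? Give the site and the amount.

Coverage radius r = 6 mi; a point is covered iff (Δx)²+(Δy)² ≤ 6² = 36.
  X (14, 6): covers {F, E, I, C, H} → 330
  Y (2, 1): covers {A} → 20
  Z (20, 16): covers {G, E} → 90
  W (15, 9): covers {F, E, C, H, D} → 280
Maximum coverage at X: 330 visitors per season.

X, covering 330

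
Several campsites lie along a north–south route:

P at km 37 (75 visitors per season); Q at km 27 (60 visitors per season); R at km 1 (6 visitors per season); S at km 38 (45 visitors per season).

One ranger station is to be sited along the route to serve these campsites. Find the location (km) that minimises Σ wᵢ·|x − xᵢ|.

x = 37

For a sum of weighted absolute distances on a line, the optimum is the weighted median (not the mean). Total weight W = 186; half-weight = 93.
Sort by position and accumulate weight:
  km 1 (R, w=6) → cum 6
  km 27 (Q, w=60) → cum 66
  km 37 (P, w=75) → cum 141  ≥ 93 → median here
  km 38 (S, w=45) → cum 186
Optimal location: km 37.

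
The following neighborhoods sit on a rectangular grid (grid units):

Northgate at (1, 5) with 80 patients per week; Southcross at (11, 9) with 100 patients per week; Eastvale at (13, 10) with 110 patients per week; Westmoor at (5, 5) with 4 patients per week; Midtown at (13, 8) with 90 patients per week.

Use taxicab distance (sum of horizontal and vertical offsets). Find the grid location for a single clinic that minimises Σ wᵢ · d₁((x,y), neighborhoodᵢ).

Manhattan distance separates: Σwᵢ(|x−xᵢ|+|y−yᵢ|) = Σwᵢ|x−xᵢ| + Σwᵢ|y−yᵢ|, so x and y are optimised independently as 1-D weighted medians.
Total weight W = 384; half = 192.
x-coordinate, sorted with cumulative weight:
  x=1 (Northgate, w=80) cum 80
  x=5 (Westmoor, w=4) cum 84
  x=11 (Southcross, w=100) cum 184
  x=13 (Eastvale, w=110) cum 294  ← median
  x=13 (Midtown, w=90) cum 384
⇒ x* = 13
y-coordinate, sorted with cumulative weight:
  y=5 (Northgate, w=80) cum 80
  y=5 (Westmoor, w=4) cum 84
  y=8 (Midtown, w=90) cum 174
  y=9 (Southcross, w=100) cum 274  ← median
  y=10 (Eastvale, w=110) cum 384
⇒ y* = 9

(13, 9)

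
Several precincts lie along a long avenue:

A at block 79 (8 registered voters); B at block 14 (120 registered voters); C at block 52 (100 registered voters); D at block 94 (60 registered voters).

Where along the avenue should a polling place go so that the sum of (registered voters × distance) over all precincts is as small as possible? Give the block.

For a sum of weighted absolute distances on a line, the optimum is the weighted median (not the mean). Total weight W = 288; half-weight = 144.
Sort by position and accumulate weight:
  block 14 (B, w=120) → cum 120
  block 52 (C, w=100) → cum 220  ≥ 144 → median here
  block 79 (A, w=8) → cum 228
  block 94 (D, w=60) → cum 288
Optimal location: block 52.

x = 52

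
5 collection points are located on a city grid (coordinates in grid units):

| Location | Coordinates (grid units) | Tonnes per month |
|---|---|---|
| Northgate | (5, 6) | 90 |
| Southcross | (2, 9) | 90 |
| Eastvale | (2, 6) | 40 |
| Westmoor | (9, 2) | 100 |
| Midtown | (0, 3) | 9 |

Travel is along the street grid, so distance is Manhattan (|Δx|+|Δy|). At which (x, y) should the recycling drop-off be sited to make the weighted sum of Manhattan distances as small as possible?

Manhattan distance separates: Σwᵢ(|x−xᵢ|+|y−yᵢ|) = Σwᵢ|x−xᵢ| + Σwᵢ|y−yᵢ|, so x and y are optimised independently as 1-D weighted medians.
Total weight W = 329; half = 164.5.
x-coordinate, sorted with cumulative weight:
  x=0 (Midtown, w=9) cum 9
  x=2 (Southcross, w=90) cum 99
  x=2 (Eastvale, w=40) cum 139
  x=5 (Northgate, w=90) cum 229  ← median
  x=9 (Westmoor, w=100) cum 329
⇒ x* = 5
y-coordinate, sorted with cumulative weight:
  y=2 (Westmoor, w=100) cum 100
  y=3 (Midtown, w=9) cum 109
  y=6 (Northgate, w=90) cum 199  ← median
  y=6 (Eastvale, w=40) cum 239
  y=9 (Southcross, w=90) cum 329
⇒ y* = 6

(5, 6)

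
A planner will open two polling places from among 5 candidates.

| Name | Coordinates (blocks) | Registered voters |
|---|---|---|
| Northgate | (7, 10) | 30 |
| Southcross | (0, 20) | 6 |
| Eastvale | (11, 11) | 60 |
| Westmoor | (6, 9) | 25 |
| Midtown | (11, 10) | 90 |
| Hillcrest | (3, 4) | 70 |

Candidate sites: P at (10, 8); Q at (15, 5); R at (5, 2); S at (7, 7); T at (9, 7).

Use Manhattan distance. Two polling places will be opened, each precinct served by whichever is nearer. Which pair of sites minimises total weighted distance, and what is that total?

Evaluate every pair (each demand assigned to the nearer of the two):
  {P, R}: total = 1197
  {P, S}: total = 1285
  {R, T}: total = 1497
  {P, T}: total = 1547
  {S, T}: total = 1585
  {R, S}: total = 1675
  {P, Q}: total = 1687
  {Q, T}: total = 1847
  {Q, S}: total = 1885
  {Q, R}: total = 2328
Best pair: {P, R} with total 1197.

{P, R}, total 1197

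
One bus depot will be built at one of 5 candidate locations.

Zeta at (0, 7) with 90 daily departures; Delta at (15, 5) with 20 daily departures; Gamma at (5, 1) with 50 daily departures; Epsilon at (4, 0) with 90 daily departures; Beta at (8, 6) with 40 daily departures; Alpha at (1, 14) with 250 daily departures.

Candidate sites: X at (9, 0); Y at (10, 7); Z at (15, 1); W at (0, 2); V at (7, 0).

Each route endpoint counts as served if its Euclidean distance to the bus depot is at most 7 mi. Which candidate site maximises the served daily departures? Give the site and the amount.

Coverage radius r = 7 mi; a point is covered iff (Δx)²+(Δy)² ≤ 7² = 49.
  X (9, 0): covers {Gamma, Epsilon, Beta} → 180
  Y (10, 7): covers {Delta, Beta} → 60
  Z (15, 1): covers {Delta} → 20
  W (0, 2): covers {Zeta, Gamma, Epsilon} → 230
  V (7, 0): covers {Gamma, Epsilon, Beta} → 180
Maximum coverage at W: 230 daily departures.

W, covering 230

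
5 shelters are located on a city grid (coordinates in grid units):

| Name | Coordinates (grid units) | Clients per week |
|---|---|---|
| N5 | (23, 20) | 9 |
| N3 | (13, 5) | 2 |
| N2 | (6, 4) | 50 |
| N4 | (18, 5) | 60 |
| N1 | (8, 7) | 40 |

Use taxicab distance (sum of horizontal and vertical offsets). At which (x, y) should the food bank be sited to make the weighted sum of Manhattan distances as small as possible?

Manhattan distance separates: Σwᵢ(|x−xᵢ|+|y−yᵢ|) = Σwᵢ|x−xᵢ| + Σwᵢ|y−yᵢ|, so x and y are optimised independently as 1-D weighted medians.
Total weight W = 161; half = 80.5.
x-coordinate, sorted with cumulative weight:
  x=6 (N2, w=50) cum 50
  x=8 (N1, w=40) cum 90  ← median
  x=13 (N3, w=2) cum 92
  x=18 (N4, w=60) cum 152
  x=23 (N5, w=9) cum 161
⇒ x* = 8
y-coordinate, sorted with cumulative weight:
  y=4 (N2, w=50) cum 50
  y=5 (N3, w=2) cum 52
  y=5 (N4, w=60) cum 112  ← median
  y=7 (N1, w=40) cum 152
  y=20 (N5, w=9) cum 161
⇒ y* = 5

(8, 5)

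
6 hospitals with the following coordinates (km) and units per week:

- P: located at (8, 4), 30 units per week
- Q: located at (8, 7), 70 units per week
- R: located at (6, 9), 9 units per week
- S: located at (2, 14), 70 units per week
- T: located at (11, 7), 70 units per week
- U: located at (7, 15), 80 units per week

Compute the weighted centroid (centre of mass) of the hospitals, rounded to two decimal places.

The minimiser of Σwᵢ‖p−pᵢ‖² is the weighted centroid p* = (Σwᵢpᵢ)/(Σwᵢ).
Σwᵢ = 329.
Σwᵢxᵢ = 30·8 + 70·8 + 9·6 + 70·2 + 70·11 + 80·7 = 2324.
Σwᵢyᵢ = 30·4 + 70·7 + 9·9 + 70·14 + 70·7 + 80·15 = 3361.
x* = 2324/329 = 7.06, y* = 3361/329 = 10.22.

(7.06, 10.22)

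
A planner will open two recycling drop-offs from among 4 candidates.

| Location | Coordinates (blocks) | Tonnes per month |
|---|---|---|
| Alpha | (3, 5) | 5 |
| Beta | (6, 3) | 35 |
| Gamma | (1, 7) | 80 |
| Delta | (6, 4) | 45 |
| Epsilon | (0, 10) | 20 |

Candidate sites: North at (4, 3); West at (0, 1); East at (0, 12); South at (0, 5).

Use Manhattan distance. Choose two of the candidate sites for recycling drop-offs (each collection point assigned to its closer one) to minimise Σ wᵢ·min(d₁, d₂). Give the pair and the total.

Evaluate every pair (each demand assigned to the nearer of the two):
  {North, South}: total = 560
  {North, East}: total = 740
  {East, South}: total = 890
  {West, South}: total = 950
  {North, West}: total = 960
  {West, East}: total = 1240
Best pair: {North, South} with total 560.

{North, South}, total 560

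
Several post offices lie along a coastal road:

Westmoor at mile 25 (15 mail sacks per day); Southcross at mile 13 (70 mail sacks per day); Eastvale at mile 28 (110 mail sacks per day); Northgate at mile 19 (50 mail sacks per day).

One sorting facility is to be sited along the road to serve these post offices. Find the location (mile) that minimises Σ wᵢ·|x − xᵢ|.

For a sum of weighted absolute distances on a line, the optimum is the weighted median (not the mean). Total weight W = 245; half-weight = 122.5.
Sort by position and accumulate weight:
  mile 13 (Southcross, w=70) → cum 70
  mile 19 (Northgate, w=50) → cum 120
  mile 25 (Westmoor, w=15) → cum 135  ≥ 122.5 → median here
  mile 28 (Eastvale, w=110) → cum 245
Optimal location: mile 25.

x = 25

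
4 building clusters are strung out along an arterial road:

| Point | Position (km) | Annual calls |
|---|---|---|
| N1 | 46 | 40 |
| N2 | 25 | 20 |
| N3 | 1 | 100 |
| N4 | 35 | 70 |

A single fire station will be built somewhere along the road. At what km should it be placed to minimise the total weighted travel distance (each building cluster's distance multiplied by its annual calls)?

x = 25

For a sum of weighted absolute distances on a line, the optimum is the weighted median (not the mean). Total weight W = 230; half-weight = 115.
Sort by position and accumulate weight:
  km 1 (N3, w=100) → cum 100
  km 25 (N2, w=20) → cum 120  ≥ 115 → median here
  km 35 (N4, w=70) → cum 190
  km 46 (N1, w=40) → cum 230
Optimal location: km 25.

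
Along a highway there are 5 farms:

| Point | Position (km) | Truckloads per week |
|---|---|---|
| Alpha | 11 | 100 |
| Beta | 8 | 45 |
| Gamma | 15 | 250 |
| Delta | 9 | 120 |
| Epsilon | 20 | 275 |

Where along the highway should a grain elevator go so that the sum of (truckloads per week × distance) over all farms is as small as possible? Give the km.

For a sum of weighted absolute distances on a line, the optimum is the weighted median (not the mean). Total weight W = 790; half-weight = 395.
Sort by position and accumulate weight:
  km 8 (Beta, w=45) → cum 45
  km 9 (Delta, w=120) → cum 165
  km 11 (Alpha, w=100) → cum 265
  km 15 (Gamma, w=250) → cum 515  ≥ 395 → median here
  km 20 (Epsilon, w=275) → cum 790
Optimal location: km 15.

x = 15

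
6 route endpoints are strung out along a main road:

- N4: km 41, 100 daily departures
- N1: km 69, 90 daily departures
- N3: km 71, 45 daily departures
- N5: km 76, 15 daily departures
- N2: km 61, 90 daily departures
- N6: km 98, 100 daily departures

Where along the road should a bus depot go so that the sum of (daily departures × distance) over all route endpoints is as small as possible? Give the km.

x = 69

For a sum of weighted absolute distances on a line, the optimum is the weighted median (not the mean). Total weight W = 440; half-weight = 220.
Sort by position and accumulate weight:
  km 41 (N4, w=100) → cum 100
  km 61 (N2, w=90) → cum 190
  km 69 (N1, w=90) → cum 280  ≥ 220 → median here
  km 71 (N3, w=45) → cum 325
  km 76 (N5, w=15) → cum 340
  km 98 (N6, w=100) → cum 440
Optimal location: km 69.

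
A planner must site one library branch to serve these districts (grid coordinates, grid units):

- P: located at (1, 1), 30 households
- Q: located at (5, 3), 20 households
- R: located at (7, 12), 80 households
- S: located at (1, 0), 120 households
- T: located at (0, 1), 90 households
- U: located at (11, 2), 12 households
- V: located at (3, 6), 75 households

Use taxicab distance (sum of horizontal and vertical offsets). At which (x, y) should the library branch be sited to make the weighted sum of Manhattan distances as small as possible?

(1, 1)

Manhattan distance separates: Σwᵢ(|x−xᵢ|+|y−yᵢ|) = Σwᵢ|x−xᵢ| + Σwᵢ|y−yᵢ|, so x and y are optimised independently as 1-D weighted medians.
Total weight W = 427; half = 213.5.
x-coordinate, sorted with cumulative weight:
  x=0 (T, w=90) cum 90
  x=1 (P, w=30) cum 120
  x=1 (S, w=120) cum 240  ← median
  x=3 (V, w=75) cum 315
  x=5 (Q, w=20) cum 335
  x=7 (R, w=80) cum 415
  x=11 (U, w=12) cum 427
⇒ x* = 1
y-coordinate, sorted with cumulative weight:
  y=0 (S, w=120) cum 120
  y=1 (P, w=30) cum 150
  y=1 (T, w=90) cum 240  ← median
  y=2 (U, w=12) cum 252
  y=3 (Q, w=20) cum 272
  y=6 (V, w=75) cum 347
  y=12 (R, w=80) cum 427
⇒ y* = 1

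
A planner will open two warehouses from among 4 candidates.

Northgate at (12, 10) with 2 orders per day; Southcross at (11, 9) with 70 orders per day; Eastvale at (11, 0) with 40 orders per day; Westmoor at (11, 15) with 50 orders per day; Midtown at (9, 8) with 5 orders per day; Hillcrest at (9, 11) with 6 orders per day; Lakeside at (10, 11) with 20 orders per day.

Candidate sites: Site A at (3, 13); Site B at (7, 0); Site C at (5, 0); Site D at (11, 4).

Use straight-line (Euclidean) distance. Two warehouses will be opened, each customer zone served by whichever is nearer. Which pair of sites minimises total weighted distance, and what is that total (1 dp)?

Evaluate every pair (each demand assigned to the nearer of the two):
  {Site A, Site D}: total = 1136.2
  {Site B, Site D}: total = 1279.6
  {Site C, Site D}: total = 1279.6
  {Site A, Site B}: total = 1440.0
  {Site A, Site C}: total = 1520.0
  {Site B, Site C}: total = 1984.3
Best pair: {Site A, Site D} with total 1136.2.

{Site A, Site D}, total 1136.2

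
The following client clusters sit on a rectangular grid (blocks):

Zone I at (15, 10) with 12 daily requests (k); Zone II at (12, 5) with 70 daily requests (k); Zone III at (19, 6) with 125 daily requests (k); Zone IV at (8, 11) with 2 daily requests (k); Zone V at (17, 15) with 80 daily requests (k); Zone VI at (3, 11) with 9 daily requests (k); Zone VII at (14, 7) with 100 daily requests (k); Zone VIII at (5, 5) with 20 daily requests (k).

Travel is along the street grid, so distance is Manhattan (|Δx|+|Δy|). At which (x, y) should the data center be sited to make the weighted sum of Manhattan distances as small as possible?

Manhattan distance separates: Σwᵢ(|x−xᵢ|+|y−yᵢ|) = Σwᵢ|x−xᵢ| + Σwᵢ|y−yᵢ|, so x and y are optimised independently as 1-D weighted medians.
Total weight W = 418; half = 209.
x-coordinate, sorted with cumulative weight:
  x=3 (Zone VI, w=9) cum 9
  x=5 (Zone VIII, w=20) cum 29
  x=8 (Zone IV, w=2) cum 31
  x=12 (Zone II, w=70) cum 101
  x=14 (Zone VII, w=100) cum 201
  x=15 (Zone I, w=12) cum 213  ← median
  x=17 (Zone V, w=80) cum 293
  x=19 (Zone III, w=125) cum 418
⇒ x* = 15
y-coordinate, sorted with cumulative weight:
  y=5 (Zone II, w=70) cum 70
  y=5 (Zone VIII, w=20) cum 90
  y=6 (Zone III, w=125) cum 215  ← median
  y=7 (Zone VII, w=100) cum 315
  y=10 (Zone I, w=12) cum 327
  y=11 (Zone IV, w=2) cum 329
  y=11 (Zone VI, w=9) cum 338
  y=15 (Zone V, w=80) cum 418
⇒ y* = 6

(15, 6)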